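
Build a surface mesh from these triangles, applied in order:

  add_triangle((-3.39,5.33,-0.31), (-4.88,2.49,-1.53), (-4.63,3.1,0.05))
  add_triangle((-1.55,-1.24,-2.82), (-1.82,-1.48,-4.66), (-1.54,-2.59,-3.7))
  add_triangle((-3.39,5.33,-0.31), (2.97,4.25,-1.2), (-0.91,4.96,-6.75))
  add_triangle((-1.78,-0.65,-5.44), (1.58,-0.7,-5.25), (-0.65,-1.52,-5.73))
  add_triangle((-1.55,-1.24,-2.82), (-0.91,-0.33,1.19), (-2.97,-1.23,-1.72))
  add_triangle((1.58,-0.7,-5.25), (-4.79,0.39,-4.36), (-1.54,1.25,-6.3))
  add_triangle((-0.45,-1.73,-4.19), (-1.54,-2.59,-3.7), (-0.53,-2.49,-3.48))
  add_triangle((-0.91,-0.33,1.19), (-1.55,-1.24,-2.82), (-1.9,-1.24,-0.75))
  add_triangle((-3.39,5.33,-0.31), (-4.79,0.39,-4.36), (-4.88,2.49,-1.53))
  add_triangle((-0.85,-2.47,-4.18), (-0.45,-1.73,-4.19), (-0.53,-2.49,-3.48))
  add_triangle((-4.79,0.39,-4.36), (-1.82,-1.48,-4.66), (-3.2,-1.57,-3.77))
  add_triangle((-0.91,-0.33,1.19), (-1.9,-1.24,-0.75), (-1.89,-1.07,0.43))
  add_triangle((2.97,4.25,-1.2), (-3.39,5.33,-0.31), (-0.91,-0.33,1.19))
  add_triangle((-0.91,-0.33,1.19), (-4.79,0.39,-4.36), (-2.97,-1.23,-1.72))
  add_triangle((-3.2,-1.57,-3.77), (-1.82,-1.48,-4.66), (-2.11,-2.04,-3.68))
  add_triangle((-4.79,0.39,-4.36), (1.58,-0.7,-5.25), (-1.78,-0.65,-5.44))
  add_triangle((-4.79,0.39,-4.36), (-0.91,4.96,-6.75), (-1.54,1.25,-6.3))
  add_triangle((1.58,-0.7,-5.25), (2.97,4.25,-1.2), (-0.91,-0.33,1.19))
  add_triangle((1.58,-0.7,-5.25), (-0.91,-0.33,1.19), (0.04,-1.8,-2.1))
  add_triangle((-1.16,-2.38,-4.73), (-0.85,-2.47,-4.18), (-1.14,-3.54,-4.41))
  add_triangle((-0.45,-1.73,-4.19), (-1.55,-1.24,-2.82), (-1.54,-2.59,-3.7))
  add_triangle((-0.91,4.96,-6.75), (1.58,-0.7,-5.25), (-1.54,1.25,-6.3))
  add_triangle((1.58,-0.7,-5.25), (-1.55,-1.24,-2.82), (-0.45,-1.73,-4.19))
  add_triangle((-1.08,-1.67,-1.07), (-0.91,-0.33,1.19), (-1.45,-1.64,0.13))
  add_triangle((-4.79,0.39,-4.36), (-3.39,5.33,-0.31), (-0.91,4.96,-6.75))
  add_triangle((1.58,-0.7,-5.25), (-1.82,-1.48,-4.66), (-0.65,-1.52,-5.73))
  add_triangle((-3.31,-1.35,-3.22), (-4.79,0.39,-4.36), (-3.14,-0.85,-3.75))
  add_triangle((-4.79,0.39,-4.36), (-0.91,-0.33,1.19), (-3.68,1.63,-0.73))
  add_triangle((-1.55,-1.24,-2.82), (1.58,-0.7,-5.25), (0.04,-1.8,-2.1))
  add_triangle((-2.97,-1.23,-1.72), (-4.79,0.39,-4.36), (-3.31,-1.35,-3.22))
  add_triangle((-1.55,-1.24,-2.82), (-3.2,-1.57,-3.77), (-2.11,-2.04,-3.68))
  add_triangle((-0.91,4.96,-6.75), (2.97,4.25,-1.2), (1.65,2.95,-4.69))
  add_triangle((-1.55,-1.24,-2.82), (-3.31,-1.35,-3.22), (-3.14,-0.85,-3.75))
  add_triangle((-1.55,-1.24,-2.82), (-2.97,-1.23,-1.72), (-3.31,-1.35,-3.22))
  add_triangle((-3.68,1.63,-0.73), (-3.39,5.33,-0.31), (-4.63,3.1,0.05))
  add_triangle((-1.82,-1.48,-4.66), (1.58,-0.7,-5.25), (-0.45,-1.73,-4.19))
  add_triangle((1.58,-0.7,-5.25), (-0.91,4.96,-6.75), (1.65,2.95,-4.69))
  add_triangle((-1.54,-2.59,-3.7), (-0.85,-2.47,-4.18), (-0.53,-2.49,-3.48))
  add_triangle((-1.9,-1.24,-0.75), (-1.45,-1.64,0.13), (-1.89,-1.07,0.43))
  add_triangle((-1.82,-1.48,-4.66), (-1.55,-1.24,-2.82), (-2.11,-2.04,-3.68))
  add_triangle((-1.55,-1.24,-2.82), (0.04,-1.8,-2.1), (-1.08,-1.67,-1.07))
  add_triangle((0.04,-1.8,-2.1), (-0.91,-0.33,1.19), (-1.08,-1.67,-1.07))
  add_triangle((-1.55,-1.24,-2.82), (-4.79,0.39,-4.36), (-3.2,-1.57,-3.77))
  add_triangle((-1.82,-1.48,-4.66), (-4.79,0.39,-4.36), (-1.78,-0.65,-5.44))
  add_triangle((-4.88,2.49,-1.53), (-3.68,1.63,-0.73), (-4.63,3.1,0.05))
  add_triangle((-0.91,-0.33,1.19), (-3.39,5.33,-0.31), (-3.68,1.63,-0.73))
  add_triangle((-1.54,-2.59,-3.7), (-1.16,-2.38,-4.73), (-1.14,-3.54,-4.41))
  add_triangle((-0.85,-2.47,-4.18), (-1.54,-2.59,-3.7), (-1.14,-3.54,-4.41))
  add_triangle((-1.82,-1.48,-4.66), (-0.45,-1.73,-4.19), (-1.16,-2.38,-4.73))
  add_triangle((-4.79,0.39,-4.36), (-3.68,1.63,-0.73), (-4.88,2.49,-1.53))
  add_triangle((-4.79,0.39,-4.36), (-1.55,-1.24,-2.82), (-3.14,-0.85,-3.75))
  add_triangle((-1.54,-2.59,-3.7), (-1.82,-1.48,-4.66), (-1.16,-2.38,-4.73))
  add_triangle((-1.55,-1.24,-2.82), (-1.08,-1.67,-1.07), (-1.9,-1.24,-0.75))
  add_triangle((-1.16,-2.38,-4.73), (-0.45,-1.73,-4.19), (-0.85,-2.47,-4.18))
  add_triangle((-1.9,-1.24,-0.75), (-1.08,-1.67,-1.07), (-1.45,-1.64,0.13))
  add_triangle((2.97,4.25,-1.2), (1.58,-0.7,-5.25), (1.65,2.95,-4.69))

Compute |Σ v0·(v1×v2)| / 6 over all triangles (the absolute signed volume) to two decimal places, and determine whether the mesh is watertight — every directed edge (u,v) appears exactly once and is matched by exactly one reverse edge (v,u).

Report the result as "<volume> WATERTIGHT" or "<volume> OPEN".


Per-triangle v0·(v1×v2)/6:
  t1: +3.9454
  t2: +0.4676
  t3: +30.6635
  t4: +2.4170
  t5: +0.4637
  t6: +8.2390
  t7: -0.7244
  t8: +0.0725
  t9: +7.1117
  t10: +0.2138
  t11: +3.2748
  t12: +0.0181
  t13: +4.9525
  t14: +2.0543
  t15: +0.9743
  t16: +2.5021
  t17: +13.7894
  t18: -1.0140
  t19: -0.4809
  t20: +0.1993
  t21: -0.8648
  t22: +12.2390
  t23: -1.1649
  t24: -0.0770
  t25: +34.7194
  t26: -0.3476
  t27: +0.9703
  t28: +2.9887
  t29: +2.7427
  t30: +1.5148
  t31: -0.2272
  t32: +10.3967
  t33: +0.5449
  t34: +0.4056
  t35: -2.0408
  t36: +2.0172
  t37: +10.4251
  t38: +0.2879
  t39: +0.2947
  t40: -0.1236
  t41: +0.8759
  t42: +0.2861
  t43: -1.1243
  t44: +3.0591
  t45: +0.5567
  t46: +3.3811
  t47: +0.6252
  t48: -0.4441
  t49: +0.5957
  t50: +1.2838
  t51: +0.2711
  t52: +0.8200
  t53: +0.6283
  t54: +0.2192
  t55: +0.3561
  t56: +7.2412
Σ = +172.4717 → |volume| = 172.47

Directed edges: 168 total; 6 unmatched, e.g. (-0.65,-1.52,-5.73)→(-1.78,-0.65,-5.44) → open.

172.47 OPEN


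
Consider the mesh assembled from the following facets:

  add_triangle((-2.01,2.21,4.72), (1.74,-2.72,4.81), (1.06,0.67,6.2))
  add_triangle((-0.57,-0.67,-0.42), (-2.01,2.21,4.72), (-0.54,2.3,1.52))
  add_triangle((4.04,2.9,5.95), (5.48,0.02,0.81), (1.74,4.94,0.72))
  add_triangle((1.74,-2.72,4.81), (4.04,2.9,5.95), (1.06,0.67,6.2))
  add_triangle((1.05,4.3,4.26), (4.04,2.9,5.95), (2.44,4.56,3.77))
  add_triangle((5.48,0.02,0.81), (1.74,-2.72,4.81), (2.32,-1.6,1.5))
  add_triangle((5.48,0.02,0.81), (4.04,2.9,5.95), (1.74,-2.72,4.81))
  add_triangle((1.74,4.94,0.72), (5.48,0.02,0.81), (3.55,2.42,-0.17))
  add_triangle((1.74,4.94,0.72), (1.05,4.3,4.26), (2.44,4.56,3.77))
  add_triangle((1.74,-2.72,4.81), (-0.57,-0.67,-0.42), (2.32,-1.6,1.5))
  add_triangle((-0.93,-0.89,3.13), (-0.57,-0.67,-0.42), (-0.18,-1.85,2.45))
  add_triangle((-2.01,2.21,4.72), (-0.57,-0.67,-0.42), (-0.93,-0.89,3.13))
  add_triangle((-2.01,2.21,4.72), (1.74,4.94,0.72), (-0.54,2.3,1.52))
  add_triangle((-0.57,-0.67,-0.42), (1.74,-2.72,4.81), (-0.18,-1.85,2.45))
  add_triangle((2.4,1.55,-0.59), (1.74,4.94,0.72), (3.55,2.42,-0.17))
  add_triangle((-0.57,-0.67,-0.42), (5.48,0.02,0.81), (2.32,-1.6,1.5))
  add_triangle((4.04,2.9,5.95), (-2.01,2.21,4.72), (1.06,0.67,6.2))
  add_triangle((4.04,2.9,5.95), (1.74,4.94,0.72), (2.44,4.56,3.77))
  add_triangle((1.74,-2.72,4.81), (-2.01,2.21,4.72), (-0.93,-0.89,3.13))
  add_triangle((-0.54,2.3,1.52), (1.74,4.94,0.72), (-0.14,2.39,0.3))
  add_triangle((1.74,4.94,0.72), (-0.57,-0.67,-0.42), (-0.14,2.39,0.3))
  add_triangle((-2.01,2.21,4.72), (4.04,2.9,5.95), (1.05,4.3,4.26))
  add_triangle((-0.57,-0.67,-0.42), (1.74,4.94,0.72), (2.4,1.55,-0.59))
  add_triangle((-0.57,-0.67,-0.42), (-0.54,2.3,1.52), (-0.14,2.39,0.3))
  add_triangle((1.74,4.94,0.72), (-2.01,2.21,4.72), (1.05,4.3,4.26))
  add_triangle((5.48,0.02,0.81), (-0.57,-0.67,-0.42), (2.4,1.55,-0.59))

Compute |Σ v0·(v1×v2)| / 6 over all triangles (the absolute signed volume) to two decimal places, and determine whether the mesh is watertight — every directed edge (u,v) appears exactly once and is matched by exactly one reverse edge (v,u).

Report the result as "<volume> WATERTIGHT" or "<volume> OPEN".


137.23 OPEN

Per-triangle v0·(v1×v2)/6:
  t1: +7.8187
  t2: +0.8957
  t3: +22.9007
  t4: +12.2597
  t5: +4.7103
  t6: +3.8072
  t7: +25.3265
  t8: +4.1479
  t9: +3.6822
  t10: +1.5450
  t11: +0.6437
  t12: +1.5377
  t13: +2.1687
  t14: +0.6200
  t15: +1.0142
  t16: +1.1991
  t17: +11.8796
  t18: +3.9230
  t19: +5.4439
  t20: +1.0115
  t21: +0.2473
  t22: +11.6650
  t23: +0.7164
  t24: +0.3530
  t25: +6.6591
  t26: +1.0489
Σ = +137.2250 → |volume| = 137.23

Directed edges: 78 total; 6 unmatched, e.g. (5.48,0.02,0.81)→(3.55,2.42,-0.17) → open.


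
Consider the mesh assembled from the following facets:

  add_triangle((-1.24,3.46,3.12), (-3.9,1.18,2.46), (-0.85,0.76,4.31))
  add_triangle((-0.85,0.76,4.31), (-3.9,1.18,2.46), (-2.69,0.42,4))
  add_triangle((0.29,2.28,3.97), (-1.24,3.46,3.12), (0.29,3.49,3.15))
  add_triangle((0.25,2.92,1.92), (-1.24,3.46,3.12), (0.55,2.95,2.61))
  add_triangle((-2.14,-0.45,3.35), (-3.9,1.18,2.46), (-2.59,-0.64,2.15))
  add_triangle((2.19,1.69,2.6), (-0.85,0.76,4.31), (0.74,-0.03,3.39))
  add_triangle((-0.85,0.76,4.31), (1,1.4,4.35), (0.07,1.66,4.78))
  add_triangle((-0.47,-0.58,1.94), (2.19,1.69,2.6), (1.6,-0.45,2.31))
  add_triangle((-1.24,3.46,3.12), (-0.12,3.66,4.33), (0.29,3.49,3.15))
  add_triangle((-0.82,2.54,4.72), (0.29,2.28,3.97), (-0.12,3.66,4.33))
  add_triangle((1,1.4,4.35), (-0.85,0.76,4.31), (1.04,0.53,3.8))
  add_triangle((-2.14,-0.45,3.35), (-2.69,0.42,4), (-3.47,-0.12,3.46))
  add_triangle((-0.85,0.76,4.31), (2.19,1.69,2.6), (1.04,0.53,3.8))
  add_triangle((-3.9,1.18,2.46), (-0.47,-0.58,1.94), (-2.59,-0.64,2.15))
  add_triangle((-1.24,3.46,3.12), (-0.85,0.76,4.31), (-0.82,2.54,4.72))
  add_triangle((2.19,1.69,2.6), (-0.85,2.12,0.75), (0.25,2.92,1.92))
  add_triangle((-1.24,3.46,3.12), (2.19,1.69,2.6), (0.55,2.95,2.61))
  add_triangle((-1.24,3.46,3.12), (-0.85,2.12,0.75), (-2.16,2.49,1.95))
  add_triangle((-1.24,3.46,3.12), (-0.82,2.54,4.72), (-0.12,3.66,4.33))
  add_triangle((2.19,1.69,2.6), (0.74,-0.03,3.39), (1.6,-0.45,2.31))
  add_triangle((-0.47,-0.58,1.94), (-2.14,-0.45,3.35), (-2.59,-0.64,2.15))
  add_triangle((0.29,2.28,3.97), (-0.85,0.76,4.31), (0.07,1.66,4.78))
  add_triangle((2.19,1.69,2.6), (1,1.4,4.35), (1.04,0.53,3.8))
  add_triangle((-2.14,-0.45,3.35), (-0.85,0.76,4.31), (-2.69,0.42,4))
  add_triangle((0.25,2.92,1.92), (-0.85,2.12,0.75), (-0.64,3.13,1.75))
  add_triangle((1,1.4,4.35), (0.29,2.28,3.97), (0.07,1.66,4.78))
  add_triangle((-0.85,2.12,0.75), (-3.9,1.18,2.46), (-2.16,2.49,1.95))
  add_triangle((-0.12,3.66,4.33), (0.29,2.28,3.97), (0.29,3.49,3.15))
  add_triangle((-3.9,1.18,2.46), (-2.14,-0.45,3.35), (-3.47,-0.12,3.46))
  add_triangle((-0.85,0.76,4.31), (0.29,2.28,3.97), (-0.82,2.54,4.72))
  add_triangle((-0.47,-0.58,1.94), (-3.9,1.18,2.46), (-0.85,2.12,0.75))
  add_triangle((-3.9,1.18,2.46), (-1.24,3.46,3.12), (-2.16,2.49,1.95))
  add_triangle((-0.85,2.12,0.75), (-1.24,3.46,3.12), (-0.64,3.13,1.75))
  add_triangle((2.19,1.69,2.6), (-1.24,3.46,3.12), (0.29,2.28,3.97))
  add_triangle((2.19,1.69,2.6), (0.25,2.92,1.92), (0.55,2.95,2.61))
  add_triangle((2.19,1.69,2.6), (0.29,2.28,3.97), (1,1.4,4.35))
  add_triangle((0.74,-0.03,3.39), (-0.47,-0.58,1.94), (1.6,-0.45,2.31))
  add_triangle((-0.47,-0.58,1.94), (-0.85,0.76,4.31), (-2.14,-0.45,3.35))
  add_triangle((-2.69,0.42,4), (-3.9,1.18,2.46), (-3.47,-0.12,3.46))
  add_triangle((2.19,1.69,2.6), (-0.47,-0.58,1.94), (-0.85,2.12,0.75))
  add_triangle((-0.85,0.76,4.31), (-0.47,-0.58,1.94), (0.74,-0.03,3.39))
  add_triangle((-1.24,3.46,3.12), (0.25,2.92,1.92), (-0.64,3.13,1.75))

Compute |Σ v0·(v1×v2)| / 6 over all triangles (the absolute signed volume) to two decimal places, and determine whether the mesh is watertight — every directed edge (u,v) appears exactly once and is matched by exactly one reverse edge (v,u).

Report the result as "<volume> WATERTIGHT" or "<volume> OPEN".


28.18 WATERTIGHT

Per-triangle v0·(v1×v2)/6:
  t1: +6.8030
  t2: +1.7190
  t3: -1.6987
  t4: +0.6234
  t5: +1.4826
  t6: +2.4649
  t7: +0.6301
  t8: -1.5035
  t9: +0.9128
  t10: +0.9535
  t11: +1.0005
  t12: +0.6474
  t13: -1.8550
  t14: -1.2785
  t15: +0.9980
  t16: -0.1064
  t17: +1.0781
  t18: +0.8338
  t19: +1.6160
  t20: +1.4543
  t21: +0.3678
  t22: +0.5196
  t23: +0.9030
  t24: +1.1180
  t25: +0.1299
  t26: +0.6927
  t27: +0.4561
  t28: +0.5318
  t29: -0.6141
  t30: +1.1904
  t31: -2.0904
  t32: +1.6126
  t33: +0.3785
  t34: +2.3988
  t35: +0.4517
  t36: +1.5422
  t37: +0.5653
  t38: +0.9145
  t39: +1.4260
  t40: -2.6705
  t41: +0.9724
  t42: +0.6037
Σ = +28.1752 → |volume| = 28.18

Directed edges: 126 total, each appears once with its reverse present → watertight.


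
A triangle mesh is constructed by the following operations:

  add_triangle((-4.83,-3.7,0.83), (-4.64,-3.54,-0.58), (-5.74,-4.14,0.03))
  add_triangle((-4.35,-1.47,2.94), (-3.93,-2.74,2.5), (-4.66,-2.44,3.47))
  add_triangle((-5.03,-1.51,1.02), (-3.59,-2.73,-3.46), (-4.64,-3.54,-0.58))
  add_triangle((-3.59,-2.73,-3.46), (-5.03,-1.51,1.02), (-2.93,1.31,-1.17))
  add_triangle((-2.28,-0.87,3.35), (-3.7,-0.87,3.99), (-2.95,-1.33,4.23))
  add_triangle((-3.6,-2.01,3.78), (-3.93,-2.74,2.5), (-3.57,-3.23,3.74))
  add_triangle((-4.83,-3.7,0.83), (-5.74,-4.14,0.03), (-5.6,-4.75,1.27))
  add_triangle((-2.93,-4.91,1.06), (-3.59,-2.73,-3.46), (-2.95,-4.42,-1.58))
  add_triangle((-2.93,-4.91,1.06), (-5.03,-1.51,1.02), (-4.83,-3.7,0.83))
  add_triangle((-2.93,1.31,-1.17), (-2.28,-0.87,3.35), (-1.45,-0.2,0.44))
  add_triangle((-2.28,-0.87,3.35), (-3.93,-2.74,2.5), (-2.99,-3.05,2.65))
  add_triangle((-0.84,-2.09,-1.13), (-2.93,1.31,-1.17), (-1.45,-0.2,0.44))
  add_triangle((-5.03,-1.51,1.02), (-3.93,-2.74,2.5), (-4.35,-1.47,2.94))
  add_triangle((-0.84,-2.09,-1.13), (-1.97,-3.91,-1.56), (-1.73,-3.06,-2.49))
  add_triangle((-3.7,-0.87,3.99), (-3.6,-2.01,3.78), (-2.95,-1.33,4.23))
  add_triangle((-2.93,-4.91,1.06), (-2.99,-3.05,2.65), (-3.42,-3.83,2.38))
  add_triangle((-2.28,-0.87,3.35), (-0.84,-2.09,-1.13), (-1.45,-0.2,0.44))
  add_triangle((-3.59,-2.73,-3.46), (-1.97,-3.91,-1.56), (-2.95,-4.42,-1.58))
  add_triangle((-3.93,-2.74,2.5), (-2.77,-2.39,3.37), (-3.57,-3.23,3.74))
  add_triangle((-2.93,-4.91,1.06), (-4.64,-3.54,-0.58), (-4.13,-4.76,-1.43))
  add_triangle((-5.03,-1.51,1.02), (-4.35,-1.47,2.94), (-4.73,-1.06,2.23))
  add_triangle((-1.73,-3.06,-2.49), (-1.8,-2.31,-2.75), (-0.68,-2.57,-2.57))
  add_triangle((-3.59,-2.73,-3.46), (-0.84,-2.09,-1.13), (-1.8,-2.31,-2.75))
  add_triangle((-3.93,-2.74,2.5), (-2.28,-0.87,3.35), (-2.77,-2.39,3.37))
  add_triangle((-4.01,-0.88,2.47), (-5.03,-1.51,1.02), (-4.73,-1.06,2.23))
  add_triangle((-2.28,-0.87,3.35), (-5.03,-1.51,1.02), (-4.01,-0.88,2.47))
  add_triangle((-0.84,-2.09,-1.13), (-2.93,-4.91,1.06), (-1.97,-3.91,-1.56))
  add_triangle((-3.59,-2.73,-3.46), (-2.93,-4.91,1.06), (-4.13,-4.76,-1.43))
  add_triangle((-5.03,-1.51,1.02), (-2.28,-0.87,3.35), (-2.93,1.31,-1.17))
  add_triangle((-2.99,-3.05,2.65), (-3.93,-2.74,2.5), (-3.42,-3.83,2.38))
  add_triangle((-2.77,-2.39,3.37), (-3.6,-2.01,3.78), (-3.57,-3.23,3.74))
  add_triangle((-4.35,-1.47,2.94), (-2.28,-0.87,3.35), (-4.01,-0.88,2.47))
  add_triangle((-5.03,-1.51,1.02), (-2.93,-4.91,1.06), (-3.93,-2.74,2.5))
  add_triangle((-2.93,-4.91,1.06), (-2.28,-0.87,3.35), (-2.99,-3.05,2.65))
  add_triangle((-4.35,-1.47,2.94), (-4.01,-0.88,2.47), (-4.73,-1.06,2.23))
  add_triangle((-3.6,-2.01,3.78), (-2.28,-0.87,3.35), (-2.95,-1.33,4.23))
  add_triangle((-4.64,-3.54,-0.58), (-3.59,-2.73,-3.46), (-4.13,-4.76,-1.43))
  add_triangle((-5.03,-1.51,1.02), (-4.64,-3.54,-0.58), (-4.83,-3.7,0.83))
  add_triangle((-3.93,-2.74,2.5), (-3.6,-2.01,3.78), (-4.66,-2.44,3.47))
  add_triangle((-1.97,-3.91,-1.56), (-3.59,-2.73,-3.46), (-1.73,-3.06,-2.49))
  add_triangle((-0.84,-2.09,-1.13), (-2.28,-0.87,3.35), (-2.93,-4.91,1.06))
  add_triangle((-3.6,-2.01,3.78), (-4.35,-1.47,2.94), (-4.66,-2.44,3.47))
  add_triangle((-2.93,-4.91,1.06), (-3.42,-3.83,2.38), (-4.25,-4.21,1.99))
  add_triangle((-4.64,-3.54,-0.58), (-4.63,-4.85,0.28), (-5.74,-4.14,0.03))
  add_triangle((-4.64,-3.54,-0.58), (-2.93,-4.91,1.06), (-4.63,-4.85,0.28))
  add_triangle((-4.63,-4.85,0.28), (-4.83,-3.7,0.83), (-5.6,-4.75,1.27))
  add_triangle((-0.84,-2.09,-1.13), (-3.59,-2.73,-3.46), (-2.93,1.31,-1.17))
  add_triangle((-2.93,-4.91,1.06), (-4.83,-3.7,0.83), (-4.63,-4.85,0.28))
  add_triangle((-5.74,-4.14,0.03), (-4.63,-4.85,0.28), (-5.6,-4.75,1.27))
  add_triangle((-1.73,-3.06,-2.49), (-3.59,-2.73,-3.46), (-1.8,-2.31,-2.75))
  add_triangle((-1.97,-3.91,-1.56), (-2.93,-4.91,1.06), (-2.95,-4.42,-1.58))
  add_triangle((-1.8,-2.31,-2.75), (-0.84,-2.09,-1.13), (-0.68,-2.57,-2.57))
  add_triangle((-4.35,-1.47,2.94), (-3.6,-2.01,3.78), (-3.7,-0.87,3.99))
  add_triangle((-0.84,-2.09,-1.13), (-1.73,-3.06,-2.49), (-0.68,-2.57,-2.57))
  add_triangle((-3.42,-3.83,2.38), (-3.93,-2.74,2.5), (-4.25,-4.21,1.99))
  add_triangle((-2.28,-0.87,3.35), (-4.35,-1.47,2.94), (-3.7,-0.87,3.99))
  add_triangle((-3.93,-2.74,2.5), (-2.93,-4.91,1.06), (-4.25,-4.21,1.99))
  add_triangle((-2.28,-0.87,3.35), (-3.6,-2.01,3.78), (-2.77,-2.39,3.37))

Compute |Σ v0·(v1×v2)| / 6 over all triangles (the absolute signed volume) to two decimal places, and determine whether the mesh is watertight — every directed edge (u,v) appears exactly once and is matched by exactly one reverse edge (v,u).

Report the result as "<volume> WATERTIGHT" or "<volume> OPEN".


54.26 WATERTIGHT

Per-triangle v0·(v1×v2)/6:
  t1: -0.2739
  t2: +0.4260
  t3: +5.4315
  t4: +10.1311
  t5: +0.1338
  t6: +1.2042
  t7: +0.2906
  t8: +3.0314
  t9: +1.3837
  t10: -0.8247
  t11: +1.5537
  t12: -1.5561
  t13: +2.4573
  t14: +0.2125
  t15: +0.7926
  t16: +0.3619
  t17: -1.4541
  t18: +1.3819
  t19: -0.3390
  t20: +3.6647
  t21: +0.7958
  t22: +0.4637
  t23: -0.7011
  t24: -1.3287
  t25: -0.1550
  t26: -1.0416
  t27: +0.3311
  t28: +0.3294
  t29: +5.0262
  t30: +0.5789
  t31: +0.3468
  t32: +0.6058
  t33: +5.1450
  t34: +0.1577
  t35: +0.2393
  t36: -0.0920
  t37: +3.7534
  t38: +2.5999
  t39: +0.6239
  t40: +1.5407
  t41: -1.2247
  t42: +0.6606
  t43: +1.2049
  t44: +0.9205
  t45: +0.3229
  t46: -0.5138
  t47: -0.7578
  t48: +1.6902
  t49: +1.6190
  t50: +0.5963
  t51: +1.3679
  t52: -0.5429
  t53: +1.2281
  t54: +0.3084
  t55: +0.8426
  t56: -0.6063
  t57: -0.6835
  t58: +0.5954
Σ = +54.2564 → |volume| = 54.26

Directed edges: 174 total, each appears once with its reverse present → watertight.


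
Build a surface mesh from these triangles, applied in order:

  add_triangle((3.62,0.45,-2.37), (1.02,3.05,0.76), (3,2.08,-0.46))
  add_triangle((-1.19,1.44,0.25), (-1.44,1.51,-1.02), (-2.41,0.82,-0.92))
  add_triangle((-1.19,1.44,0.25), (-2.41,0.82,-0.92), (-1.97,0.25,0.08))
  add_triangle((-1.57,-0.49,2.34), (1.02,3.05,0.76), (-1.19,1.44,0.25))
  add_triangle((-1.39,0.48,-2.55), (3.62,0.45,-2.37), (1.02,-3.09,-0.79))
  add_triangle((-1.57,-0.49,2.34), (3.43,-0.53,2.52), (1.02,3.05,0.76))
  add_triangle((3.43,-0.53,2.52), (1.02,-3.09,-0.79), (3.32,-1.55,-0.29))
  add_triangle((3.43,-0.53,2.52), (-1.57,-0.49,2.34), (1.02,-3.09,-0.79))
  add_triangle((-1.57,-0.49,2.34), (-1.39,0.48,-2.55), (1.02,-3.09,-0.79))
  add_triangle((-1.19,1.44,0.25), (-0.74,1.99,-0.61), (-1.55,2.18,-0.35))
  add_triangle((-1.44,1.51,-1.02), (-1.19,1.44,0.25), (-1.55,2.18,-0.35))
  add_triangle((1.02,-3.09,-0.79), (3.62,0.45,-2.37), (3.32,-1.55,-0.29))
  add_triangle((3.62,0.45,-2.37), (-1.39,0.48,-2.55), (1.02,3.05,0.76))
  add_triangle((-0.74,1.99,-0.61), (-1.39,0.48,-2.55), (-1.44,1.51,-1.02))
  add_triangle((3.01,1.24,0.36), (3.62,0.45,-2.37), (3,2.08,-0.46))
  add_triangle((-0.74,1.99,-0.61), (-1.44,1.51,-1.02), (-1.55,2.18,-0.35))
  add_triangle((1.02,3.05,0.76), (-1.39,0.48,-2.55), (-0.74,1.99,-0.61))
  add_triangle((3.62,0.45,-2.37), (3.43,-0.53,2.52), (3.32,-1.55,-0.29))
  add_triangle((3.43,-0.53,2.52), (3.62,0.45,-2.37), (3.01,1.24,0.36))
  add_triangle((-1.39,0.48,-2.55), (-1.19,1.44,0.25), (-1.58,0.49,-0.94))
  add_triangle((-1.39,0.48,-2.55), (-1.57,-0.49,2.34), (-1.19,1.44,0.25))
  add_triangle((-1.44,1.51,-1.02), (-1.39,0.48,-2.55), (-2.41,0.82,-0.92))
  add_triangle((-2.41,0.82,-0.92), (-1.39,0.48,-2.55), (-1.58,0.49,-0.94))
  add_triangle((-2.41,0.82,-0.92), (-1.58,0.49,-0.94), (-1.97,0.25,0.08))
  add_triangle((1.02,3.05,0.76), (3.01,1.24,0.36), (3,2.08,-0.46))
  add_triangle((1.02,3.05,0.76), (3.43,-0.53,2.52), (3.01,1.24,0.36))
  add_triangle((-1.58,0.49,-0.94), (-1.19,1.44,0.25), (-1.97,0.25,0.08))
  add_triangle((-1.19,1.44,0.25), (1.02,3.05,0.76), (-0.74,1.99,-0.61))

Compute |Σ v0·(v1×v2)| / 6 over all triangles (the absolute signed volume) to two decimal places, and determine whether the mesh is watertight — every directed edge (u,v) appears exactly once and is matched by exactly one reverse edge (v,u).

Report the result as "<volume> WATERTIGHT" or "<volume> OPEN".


Per-triangle v0·(v1×v2)/6:
  t1: +1.1822
  t2: +0.4841
  t3: +0.4648
  t4: +2.1699
  t5: +6.7634
  t6: +6.4104
  t7: +3.6625
  t8: +6.5010
  t9: +3.9473
  t10: +0.1005
  t11: +0.1110
  t12: +3.8004
  t13: +6.6647
  t14: +0.4762
  t15: +1.6147
  t16: +0.2293
  t17: +1.0357
  t18: +4.5564
  t19: +3.8343
  t20: -0.4983
  t21: +1.8263
  t22: +0.8260
  t23: +0.0396
  t24: +0.0728
  t25: +1.3504
  t26: +3.4053
  t27: -0.4441
  t28: +0.8619
Σ = +61.4485 → |volume| = 61.45

Directed edges: 84 total, each appears once with its reverse present → watertight.

61.45 WATERTIGHT


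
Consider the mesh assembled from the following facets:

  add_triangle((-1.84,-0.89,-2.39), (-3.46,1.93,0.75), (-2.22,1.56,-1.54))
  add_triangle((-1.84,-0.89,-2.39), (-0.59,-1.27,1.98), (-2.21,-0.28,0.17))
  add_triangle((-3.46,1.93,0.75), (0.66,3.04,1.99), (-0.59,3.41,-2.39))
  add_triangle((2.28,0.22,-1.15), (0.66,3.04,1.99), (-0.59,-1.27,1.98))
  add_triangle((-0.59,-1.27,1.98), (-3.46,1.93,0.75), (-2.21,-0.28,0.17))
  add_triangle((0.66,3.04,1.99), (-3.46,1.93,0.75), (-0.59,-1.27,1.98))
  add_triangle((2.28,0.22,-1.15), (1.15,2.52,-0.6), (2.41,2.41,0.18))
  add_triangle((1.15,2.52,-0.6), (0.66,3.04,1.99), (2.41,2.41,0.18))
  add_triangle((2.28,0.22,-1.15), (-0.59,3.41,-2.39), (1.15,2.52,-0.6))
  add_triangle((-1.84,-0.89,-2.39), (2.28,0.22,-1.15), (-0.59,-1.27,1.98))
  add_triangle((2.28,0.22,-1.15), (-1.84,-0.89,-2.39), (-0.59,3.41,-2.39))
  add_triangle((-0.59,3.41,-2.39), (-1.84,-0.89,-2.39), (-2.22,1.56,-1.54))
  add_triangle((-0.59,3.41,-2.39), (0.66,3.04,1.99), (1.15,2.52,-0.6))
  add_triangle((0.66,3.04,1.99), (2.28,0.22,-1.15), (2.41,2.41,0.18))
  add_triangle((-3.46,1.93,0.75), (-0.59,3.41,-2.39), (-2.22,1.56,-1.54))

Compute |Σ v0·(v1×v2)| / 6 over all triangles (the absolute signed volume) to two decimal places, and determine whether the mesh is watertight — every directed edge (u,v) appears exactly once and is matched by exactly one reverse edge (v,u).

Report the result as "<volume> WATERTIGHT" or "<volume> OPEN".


45.32 OPEN

Per-triangle v0·(v1×v2)/6:
  t1: +2.7510
  t2: +1.5826
  t3: +8.7383
  t4: +2.9736
  t5: +1.9007
  t6: +5.6071
  t7: +1.2941
  t8: +1.7236
  t9: +2.4340
  t10: +1.9850
  t11: +5.0990
  t12: +2.8340
  t13: +2.9282
  t14: +0.3437
  t15: +3.1239
Σ = +45.3187 → |volume| = 45.32

Directed edges: 45 total; 3 unmatched, e.g. (-1.84,-0.89,-2.39)→(-3.46,1.93,0.75) → open.


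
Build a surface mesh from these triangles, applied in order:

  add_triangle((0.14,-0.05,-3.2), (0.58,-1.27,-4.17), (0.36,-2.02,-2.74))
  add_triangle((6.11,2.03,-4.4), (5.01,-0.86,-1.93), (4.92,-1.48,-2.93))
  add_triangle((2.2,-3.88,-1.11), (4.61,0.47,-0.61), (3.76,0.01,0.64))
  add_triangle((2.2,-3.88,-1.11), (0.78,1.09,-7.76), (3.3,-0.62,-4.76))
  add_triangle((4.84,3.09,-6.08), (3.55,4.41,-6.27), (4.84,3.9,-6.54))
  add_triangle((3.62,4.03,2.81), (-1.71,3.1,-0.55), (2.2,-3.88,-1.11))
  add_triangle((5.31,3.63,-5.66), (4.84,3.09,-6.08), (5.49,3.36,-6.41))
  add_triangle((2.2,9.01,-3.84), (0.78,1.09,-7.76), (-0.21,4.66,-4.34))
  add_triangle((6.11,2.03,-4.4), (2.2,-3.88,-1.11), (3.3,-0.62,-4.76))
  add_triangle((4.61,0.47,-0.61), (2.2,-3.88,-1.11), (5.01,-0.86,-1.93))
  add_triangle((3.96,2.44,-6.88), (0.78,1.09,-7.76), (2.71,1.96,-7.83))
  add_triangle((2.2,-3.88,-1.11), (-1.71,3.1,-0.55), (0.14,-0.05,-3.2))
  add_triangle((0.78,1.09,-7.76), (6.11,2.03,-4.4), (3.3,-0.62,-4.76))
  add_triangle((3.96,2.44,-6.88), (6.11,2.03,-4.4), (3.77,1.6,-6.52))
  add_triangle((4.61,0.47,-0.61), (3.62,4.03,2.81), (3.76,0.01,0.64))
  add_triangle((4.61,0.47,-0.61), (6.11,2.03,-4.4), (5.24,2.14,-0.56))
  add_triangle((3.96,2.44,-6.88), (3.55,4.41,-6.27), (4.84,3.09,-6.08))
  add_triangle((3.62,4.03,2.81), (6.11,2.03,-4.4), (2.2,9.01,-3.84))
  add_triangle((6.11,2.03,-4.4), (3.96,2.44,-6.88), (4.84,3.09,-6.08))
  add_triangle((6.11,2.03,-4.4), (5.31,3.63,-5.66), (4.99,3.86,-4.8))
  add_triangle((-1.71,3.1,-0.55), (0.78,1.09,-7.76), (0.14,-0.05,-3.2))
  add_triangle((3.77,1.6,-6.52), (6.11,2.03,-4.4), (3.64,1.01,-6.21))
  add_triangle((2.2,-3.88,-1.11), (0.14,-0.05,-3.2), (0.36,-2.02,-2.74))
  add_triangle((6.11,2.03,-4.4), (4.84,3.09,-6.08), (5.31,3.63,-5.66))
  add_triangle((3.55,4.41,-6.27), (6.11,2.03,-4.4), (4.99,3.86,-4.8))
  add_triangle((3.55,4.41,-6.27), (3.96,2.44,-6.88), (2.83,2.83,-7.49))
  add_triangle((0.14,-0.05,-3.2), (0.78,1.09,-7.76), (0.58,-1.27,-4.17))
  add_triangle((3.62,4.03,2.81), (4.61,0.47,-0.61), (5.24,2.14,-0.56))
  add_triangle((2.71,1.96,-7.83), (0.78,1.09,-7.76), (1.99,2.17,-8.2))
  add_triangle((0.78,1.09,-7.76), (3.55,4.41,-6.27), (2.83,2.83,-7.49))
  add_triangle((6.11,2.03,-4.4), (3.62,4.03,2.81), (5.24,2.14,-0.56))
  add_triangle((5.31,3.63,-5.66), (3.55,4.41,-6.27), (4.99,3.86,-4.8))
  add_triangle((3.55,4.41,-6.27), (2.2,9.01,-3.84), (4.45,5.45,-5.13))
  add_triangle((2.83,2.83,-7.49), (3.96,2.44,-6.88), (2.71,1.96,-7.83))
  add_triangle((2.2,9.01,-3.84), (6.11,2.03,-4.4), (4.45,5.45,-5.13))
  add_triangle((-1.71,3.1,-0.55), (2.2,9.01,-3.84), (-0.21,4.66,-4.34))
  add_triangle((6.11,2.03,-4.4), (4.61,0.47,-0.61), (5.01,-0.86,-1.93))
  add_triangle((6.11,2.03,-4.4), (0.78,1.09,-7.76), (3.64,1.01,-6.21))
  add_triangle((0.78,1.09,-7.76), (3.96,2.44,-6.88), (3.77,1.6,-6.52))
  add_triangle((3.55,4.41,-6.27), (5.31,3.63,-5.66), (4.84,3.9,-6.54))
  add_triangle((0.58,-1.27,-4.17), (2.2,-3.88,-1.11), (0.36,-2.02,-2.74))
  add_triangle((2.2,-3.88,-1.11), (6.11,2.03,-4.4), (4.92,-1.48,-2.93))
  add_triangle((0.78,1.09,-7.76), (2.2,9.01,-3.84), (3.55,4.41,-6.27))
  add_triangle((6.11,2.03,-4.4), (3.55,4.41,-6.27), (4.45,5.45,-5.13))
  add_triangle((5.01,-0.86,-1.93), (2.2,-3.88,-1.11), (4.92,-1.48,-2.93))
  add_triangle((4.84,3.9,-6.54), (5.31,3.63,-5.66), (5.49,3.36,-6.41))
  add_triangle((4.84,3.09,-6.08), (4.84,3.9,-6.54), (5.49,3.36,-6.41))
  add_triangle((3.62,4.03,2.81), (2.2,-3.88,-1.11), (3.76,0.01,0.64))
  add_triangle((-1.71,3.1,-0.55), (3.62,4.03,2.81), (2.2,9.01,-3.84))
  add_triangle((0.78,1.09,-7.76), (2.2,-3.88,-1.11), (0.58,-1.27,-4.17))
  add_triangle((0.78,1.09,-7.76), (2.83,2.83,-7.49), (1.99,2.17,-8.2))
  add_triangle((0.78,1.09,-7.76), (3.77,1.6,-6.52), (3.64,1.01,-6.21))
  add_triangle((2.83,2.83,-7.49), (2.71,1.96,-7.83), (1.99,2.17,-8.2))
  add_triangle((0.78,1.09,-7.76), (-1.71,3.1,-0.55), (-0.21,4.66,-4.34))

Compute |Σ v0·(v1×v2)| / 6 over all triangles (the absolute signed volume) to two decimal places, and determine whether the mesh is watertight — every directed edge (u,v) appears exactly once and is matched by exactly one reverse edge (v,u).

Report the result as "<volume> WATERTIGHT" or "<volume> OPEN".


261.99 WATERTIGHT

Per-triangle v0·(v1×v2)/6:
  t1: +0.2649
  t2: +3.7457
  t3: +3.8221
  t4: +11.2473
  t5: +0.3876
  t6: -5.5379
  t7: -0.2123
  t8: +16.5825
  t9: +12.0210
  t10: +3.1332
  t11: -0.0288
  t12: +0.0054
  t13: +14.5984
  t14: +2.9313
  t15: +4.1431
  t16: +4.5753
  t17: +3.4236
  t18: +52.1633
  t19: +3.1085
  t20: +1.8250
  t21: +1.8505
  t22: +2.0423
  t23: -1.7740
  t24: +2.1588
  t25: -4.3583
  t26: +3.7014
  t27: +0.5399
  t28: +3.6827
  t29: +1.2354
  t30: +2.7673
  t31: +7.0508
  t32: +1.8981
  t33: +10.1395
  t34: +1.7452
  t35: +7.1101
  t36: +10.2811
  t37: +5.1525
  t38: -4.4977
  t39: +3.0439
  t40: +1.1228
  t41: +1.7374
  t42: +1.3742
  t43: +23.7068
  t44: +8.6846
  t45: +2.8866
  t46: +0.7724
  t47: +0.2641
  t48: +1.6022
  t49: +19.8251
  t50: +4.1728
  t51: -0.0547
  t52: +2.1138
  t53: +1.0934
  t54: +6.7210
Σ = +261.9912 → |volume| = 261.99

Directed edges: 162 total, each appears once with its reverse present → watertight.


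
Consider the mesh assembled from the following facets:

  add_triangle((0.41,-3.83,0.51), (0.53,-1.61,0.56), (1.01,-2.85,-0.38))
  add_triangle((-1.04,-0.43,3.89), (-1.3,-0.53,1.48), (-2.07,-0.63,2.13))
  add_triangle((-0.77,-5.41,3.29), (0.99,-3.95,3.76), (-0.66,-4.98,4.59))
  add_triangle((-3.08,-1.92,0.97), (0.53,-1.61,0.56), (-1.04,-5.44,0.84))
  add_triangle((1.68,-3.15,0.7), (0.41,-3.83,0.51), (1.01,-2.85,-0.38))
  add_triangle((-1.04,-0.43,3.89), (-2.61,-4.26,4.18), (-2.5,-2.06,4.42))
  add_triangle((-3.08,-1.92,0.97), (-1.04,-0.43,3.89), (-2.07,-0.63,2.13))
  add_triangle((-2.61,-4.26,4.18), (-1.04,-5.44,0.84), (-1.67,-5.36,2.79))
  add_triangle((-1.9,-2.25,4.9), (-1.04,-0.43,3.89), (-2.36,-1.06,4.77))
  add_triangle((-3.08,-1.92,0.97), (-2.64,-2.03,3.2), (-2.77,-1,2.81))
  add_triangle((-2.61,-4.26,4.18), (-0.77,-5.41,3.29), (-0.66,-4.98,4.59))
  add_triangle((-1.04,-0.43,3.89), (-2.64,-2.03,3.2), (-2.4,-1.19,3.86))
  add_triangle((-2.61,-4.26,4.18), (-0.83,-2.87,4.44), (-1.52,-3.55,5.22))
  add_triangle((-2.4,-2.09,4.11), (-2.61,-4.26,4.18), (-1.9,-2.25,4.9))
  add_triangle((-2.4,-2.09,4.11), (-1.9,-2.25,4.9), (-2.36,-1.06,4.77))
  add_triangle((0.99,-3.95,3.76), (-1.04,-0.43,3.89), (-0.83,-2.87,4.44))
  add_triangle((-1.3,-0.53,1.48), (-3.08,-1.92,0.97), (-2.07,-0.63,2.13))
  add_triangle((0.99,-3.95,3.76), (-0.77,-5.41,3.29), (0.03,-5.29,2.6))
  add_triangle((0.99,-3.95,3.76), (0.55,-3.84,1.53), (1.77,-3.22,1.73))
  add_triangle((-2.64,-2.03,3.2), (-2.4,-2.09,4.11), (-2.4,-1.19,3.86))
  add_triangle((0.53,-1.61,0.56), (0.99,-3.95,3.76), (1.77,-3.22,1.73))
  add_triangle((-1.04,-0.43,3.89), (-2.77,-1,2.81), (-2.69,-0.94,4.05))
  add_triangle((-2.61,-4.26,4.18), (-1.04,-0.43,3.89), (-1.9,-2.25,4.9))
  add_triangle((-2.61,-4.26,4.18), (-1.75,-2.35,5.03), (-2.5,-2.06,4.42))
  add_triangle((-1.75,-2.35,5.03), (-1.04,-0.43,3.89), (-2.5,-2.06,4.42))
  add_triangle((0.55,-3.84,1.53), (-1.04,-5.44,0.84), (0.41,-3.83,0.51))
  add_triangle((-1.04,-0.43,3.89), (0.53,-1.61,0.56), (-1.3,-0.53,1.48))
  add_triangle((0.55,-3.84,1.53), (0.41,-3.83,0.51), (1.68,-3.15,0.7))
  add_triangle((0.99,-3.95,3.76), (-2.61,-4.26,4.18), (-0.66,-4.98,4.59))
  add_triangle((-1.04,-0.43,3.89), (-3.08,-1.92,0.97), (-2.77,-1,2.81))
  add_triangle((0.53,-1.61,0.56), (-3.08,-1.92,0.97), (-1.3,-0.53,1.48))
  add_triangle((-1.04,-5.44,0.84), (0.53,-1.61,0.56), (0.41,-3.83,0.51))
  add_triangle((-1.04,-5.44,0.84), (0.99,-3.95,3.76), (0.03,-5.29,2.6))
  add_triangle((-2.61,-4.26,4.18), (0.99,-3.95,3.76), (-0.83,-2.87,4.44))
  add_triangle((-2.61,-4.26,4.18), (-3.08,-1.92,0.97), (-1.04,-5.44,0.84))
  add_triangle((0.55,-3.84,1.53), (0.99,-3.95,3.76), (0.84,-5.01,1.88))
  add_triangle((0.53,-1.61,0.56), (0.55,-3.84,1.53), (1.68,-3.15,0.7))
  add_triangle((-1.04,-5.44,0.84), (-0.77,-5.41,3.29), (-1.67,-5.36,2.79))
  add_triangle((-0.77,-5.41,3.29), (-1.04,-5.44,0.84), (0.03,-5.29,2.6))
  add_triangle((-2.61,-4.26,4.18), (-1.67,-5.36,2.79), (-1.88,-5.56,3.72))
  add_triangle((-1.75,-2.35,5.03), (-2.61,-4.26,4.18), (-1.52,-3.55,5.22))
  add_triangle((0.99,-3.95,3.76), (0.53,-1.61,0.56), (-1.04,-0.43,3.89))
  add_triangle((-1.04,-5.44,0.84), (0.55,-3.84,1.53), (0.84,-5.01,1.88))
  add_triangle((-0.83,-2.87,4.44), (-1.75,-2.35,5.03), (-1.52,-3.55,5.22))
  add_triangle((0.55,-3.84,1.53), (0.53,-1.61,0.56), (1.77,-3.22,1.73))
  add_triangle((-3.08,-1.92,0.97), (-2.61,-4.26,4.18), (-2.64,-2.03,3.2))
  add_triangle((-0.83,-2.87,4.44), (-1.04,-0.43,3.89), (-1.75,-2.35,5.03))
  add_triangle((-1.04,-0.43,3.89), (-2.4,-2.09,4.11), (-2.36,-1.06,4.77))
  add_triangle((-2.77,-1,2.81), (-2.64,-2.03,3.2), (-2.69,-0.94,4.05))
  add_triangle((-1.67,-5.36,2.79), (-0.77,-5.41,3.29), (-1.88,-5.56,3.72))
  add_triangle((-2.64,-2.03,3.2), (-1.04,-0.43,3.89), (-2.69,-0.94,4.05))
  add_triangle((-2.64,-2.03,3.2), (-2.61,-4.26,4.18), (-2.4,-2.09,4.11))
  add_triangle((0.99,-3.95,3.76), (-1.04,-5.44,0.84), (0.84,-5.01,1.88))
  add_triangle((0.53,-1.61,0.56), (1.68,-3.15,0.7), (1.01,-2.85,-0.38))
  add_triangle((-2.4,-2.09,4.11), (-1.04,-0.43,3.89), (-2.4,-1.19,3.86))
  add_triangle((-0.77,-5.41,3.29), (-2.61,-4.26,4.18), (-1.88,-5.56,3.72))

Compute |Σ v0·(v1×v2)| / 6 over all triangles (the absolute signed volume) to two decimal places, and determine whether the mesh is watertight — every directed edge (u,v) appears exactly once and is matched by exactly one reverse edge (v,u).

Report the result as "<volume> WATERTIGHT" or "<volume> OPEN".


44.55 WATERTIGHT

Per-triangle v0·(v1×v2)/6:
  t1: -0.3289
  t2: -0.1251
  t3: +2.1257
  t4: -1.2776
  t5: +0.7772
  t6: -1.7256
  t7: +1.0420
  t8: +1.1340
  t9: +0.9977
  t10: +1.2659
  t11: +2.8910
  t12: -0.6036
  t13: +0.3895
  t14: +1.3775
  t15: +0.8288
  t16: +2.2595
  t17: -0.1502
  t18: +1.8221
  t19: +1.7098
  t20: +0.4487
  t21: -0.5054
  t22: -0.0740
  t23: -0.2003
  t24: +1.8659
  t25: +1.1205
  t26: +1.0652
  t27: -1.0691
  t28: +0.8483
  t29: +0.5212
  t30: -1.1119
  t31: -1.1710
  t32: -0.3843
  t33: -0.1527
  t34: +4.0080
  t35: +7.5672
  t36: -0.2028
  t37: +0.0423
  t38: +1.9063
  t39: +1.8903
  t40: +0.6875
  t41: +1.6494
  t42: -0.4451
  t43: -0.2393
  t44: +0.4683
  t45: +0.1539
  t46: +2.5389
  t47: +1.0403
  t48: -0.7009
  t49: +0.6644
  t50: +0.7380
  t51: +1.1771
  t52: +1.0812
  t53: +3.3840
  t54: -0.2290
  t55: +0.8068
  t56: +0.9481
Σ = +44.5458 → |volume| = 44.55

Directed edges: 168 total, each appears once with its reverse present → watertight.


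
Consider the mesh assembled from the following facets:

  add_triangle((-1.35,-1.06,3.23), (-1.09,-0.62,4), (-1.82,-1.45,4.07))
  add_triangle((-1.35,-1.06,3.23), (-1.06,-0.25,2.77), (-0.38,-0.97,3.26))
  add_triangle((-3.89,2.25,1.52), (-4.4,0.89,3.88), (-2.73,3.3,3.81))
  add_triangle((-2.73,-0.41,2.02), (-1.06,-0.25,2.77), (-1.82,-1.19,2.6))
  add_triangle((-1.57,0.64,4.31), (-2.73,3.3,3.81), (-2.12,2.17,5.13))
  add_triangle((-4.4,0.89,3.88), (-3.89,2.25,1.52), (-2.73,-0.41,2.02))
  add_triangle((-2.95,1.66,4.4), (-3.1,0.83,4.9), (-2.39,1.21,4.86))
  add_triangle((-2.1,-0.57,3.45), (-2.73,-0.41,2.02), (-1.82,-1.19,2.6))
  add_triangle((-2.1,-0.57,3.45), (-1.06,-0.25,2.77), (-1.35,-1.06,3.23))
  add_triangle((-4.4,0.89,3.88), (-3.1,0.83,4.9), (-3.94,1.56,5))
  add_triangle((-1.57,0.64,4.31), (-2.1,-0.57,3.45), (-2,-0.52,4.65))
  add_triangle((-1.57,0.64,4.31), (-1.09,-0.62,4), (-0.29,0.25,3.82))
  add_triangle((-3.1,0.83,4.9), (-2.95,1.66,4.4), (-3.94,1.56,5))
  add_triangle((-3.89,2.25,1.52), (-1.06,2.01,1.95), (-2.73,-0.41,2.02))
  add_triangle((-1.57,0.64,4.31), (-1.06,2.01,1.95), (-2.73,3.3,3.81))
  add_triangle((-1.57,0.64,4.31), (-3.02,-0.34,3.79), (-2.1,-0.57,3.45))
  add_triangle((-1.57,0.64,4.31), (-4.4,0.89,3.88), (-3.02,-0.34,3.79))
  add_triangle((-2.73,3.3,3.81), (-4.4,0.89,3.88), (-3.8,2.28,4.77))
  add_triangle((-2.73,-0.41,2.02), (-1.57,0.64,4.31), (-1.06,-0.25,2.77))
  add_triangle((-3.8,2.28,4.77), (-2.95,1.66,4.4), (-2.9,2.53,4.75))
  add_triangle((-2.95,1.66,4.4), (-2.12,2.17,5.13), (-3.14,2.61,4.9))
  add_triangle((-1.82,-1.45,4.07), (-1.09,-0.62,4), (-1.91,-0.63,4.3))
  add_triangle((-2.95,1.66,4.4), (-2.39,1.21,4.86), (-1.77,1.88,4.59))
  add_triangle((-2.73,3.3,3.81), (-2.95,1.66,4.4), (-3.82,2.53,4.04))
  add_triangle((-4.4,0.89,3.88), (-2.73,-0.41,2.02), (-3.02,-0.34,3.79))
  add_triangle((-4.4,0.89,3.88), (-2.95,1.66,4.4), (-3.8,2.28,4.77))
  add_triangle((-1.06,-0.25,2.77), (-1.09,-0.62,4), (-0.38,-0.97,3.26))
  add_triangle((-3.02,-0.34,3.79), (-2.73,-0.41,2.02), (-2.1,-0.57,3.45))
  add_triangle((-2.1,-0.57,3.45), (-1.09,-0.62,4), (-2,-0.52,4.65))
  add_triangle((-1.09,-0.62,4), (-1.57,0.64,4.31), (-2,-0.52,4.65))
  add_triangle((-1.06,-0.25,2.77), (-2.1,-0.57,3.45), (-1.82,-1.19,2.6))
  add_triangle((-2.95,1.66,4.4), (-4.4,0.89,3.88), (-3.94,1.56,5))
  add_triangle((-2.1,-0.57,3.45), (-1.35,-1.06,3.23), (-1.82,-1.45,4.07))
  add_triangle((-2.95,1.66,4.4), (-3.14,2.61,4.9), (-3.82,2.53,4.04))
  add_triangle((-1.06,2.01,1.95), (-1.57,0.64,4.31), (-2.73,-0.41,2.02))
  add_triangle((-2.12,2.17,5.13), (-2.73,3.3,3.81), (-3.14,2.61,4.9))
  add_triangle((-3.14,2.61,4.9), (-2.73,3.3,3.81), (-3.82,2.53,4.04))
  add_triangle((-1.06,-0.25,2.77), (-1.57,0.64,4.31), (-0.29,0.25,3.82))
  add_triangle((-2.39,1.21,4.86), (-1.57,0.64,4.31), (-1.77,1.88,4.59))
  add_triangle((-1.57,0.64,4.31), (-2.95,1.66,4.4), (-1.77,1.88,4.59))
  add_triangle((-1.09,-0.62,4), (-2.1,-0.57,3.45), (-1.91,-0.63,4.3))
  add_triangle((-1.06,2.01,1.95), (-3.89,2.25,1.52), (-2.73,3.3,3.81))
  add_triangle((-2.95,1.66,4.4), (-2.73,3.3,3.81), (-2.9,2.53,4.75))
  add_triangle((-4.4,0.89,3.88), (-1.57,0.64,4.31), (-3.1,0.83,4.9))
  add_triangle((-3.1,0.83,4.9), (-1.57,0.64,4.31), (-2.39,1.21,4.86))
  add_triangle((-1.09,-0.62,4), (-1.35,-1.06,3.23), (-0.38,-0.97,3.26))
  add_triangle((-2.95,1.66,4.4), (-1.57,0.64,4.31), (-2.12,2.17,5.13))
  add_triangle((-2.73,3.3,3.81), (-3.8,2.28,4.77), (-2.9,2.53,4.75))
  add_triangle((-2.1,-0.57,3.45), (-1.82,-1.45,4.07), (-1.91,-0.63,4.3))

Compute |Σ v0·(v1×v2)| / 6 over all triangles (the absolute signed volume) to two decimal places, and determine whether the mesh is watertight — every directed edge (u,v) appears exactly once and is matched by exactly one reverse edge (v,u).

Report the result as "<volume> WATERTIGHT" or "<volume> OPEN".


Per-triangle v0·(v1×v2)/6:
  t1: +0.0085
  t2: -0.3433
  t3: +5.3543
  t4: -0.7764
  t5: -0.8641
  t6: +1.7636
  t7: +0.5640
  t8: +0.6457
  t9: -0.2630
  t10: +0.9852
  t11: +0.4952
  t12: +0.8769
  t13: +0.4834
  t14: -2.8439
  t15: +0.9719
  t16: +0.7277
  t17: +2.3064
  t18: +1.3050
  t19: -0.9213
  t20: +0.4260
  t21: +0.7117
  t22: +0.4205
  t23: +0.6923
  t24: -1.3885
  t25: +1.0653
  t26: +0.8870
  t27: -0.0338
  t28: +0.2782
  t29: +0.1725
  t30: +0.5862
  t31: +0.2454
  t32: +0.1832
  t33: -0.0765
  t34: +0.7276
  t35: -2.6428
  t36: +1.0788
  t37: +1.1884
  t38: -0.5349
  t39: +0.4991
  t40: -1.0889
  t41: -0.0456
  t42: +0.7709
  t43: -0.4838
  t44: -0.0768
  t45: +0.4157
  t46: +0.3351
  t47: +1.1811
  t48: +0.9764
  t49: +0.3467
Σ = +17.2918 → |volume| = 17.29

Directed edges: 147 total; 3 unmatched, e.g. (-1.09,-0.62,4)→(-0.29,0.25,3.82) → open.

17.29 OPEN


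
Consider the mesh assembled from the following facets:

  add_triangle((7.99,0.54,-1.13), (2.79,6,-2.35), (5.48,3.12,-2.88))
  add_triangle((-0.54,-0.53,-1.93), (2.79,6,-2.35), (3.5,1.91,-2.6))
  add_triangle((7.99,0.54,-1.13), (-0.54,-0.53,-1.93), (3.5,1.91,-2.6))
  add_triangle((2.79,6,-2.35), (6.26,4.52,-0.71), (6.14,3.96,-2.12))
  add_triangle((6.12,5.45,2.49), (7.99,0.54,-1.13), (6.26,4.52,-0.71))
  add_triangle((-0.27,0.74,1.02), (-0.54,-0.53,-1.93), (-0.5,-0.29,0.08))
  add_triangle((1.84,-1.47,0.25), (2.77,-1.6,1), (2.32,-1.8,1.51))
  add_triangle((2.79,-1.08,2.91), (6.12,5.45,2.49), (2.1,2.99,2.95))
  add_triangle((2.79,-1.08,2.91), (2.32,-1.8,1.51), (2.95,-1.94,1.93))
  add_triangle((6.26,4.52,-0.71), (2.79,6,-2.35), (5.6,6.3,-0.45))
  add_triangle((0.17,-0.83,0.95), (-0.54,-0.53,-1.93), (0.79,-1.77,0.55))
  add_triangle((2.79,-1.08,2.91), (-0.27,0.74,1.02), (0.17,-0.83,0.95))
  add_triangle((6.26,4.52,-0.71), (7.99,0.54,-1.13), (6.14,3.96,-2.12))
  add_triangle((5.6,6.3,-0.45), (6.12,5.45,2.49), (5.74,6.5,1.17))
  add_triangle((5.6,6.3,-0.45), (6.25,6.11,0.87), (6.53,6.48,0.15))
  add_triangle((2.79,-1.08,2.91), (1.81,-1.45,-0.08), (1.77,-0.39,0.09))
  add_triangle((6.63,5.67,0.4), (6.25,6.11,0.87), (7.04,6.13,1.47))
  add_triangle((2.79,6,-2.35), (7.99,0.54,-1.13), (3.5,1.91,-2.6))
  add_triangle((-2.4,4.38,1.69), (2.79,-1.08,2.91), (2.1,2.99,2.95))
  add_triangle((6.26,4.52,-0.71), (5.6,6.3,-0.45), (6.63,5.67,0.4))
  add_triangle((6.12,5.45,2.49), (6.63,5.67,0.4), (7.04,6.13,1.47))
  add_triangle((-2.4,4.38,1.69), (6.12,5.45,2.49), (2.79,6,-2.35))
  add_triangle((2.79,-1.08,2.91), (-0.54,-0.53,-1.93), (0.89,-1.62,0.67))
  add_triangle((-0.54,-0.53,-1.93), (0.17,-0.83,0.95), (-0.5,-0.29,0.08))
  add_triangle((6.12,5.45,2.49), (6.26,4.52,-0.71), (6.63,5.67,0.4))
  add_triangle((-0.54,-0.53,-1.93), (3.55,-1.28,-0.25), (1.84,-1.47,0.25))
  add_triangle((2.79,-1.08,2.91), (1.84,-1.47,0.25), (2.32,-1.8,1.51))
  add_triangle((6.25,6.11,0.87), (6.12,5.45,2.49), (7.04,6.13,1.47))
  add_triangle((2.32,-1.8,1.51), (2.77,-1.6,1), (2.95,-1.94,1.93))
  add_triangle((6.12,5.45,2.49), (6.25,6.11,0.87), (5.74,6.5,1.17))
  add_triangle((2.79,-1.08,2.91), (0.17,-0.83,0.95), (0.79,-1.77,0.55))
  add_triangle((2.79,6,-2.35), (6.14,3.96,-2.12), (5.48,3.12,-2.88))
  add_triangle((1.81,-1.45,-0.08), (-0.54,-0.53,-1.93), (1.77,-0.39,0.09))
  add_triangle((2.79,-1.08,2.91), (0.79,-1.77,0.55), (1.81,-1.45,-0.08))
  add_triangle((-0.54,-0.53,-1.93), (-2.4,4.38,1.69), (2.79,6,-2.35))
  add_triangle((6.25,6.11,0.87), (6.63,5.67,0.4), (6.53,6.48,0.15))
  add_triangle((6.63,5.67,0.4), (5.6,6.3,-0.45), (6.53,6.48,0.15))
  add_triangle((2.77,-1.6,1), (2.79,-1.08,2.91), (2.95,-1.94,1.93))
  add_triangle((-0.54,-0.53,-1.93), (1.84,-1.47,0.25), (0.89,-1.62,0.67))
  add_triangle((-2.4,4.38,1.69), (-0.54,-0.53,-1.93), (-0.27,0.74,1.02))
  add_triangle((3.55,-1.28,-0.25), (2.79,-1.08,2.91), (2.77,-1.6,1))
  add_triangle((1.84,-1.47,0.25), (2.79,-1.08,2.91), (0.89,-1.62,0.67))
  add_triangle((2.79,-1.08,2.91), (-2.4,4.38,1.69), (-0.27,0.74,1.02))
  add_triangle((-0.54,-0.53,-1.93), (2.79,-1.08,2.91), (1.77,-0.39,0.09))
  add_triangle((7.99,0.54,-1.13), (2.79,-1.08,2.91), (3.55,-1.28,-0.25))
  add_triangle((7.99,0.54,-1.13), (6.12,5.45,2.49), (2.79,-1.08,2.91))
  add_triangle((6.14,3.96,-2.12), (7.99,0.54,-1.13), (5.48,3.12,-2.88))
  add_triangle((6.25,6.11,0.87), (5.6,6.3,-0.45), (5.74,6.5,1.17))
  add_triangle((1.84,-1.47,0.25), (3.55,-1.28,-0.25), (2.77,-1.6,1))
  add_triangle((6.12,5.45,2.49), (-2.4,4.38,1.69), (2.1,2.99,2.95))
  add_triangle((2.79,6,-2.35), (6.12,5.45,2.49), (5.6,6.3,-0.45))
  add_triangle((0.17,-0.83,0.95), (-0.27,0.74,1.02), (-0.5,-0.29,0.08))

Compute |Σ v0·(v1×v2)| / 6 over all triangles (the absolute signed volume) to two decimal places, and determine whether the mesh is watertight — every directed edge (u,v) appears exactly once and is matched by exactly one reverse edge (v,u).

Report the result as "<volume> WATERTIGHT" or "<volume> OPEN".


188.96 OPEN

Per-triangle v0·(v1×v2)/6:
  t1: -9.1303
  t2: +6.1267
  t3: +5.8545
  t4: +6.9240
  t5: +17.1310
  t6: +0.1330
  t7: +0.2144
  t8: +9.6467
  t9: +0.1434
  t10: +5.5575
  t11: +0.2824
  t12: +0.6909
  t13: +7.6563
  t14: -2.3031
  t15: +0.5293
  t16: +0.8820
  t17: +0.8240
  t18: +11.9328
  t19: +6.1960
  t20: +2.5416
  t21: +0.0066
  t22: +32.7292
  t23: -0.7219
  t24: +0.1737
  t25: +1.6936
  t26: +1.1019
  t27: -0.3795
  t28: +1.0117
  t29: +0.1104
  t30: +1.7222
  t31: +0.6234
  t32: +4.8345
  t33: +0.5570
  t34: +1.2443
  t35: +10.4835
  t36: +0.6940
  t37: +0.3723
  t38: +0.4196
  t39: +0.6794
  t40: +0.2746
  t41: +1.0527
  t42: +0.8990
  t43: +0.8496
  t44: -0.7911
  t45: +6.2628
  t46: +27.8316
  t47: +5.3542
  t48: +1.4570
  t49: +0.4353
  t50: +10.8847
  t51: +5.1157
  t52: +0.1486
Σ = +188.9639 → |volume| = 188.96

Directed edges: 156 total; 6 unmatched, e.g. (7.99,0.54,-1.13)→(-0.54,-0.53,-1.93) → open.
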